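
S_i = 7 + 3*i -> [7, 10, 13, 16, 19]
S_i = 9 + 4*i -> [9, 13, 17, 21, 25]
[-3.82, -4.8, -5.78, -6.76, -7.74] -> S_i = -3.82 + -0.98*i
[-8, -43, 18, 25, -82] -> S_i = Random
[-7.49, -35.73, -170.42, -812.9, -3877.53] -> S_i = -7.49*4.77^i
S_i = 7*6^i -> [7, 42, 252, 1512, 9072]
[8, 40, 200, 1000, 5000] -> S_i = 8*5^i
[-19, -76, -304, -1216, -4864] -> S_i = -19*4^i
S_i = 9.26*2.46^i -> [9.26, 22.78, 56.04, 137.85, 339.12]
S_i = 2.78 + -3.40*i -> [2.78, -0.62, -4.02, -7.42, -10.82]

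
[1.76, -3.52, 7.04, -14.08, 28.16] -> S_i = 1.76*(-2.00)^i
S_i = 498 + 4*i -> [498, 502, 506, 510, 514]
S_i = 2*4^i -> [2, 8, 32, 128, 512]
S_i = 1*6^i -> [1, 6, 36, 216, 1296]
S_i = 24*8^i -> [24, 192, 1536, 12288, 98304]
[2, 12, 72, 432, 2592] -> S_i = 2*6^i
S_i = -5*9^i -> [-5, -45, -405, -3645, -32805]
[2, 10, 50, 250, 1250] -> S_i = 2*5^i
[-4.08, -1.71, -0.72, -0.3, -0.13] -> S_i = -4.08*0.42^i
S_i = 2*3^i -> [2, 6, 18, 54, 162]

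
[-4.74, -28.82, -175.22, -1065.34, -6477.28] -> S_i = -4.74*6.08^i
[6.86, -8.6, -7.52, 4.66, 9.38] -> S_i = Random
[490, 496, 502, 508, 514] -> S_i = 490 + 6*i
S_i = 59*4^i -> [59, 236, 944, 3776, 15104]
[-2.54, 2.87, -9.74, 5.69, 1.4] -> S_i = Random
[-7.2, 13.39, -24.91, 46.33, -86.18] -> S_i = -7.20*(-1.86)^i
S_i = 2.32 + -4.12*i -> [2.32, -1.8, -5.92, -10.04, -14.16]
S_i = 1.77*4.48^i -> [1.77, 7.93, 35.52, 159.15, 712.99]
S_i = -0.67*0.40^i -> [-0.67, -0.27, -0.11, -0.04, -0.02]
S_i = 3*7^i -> [3, 21, 147, 1029, 7203]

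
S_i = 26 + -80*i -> [26, -54, -134, -214, -294]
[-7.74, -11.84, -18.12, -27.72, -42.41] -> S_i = -7.74*1.53^i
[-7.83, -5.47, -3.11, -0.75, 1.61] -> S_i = -7.83 + 2.36*i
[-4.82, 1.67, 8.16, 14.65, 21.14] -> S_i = -4.82 + 6.49*i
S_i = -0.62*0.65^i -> [-0.62, -0.4, -0.26, -0.17, -0.11]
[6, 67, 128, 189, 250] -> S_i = 6 + 61*i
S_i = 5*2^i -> [5, 10, 20, 40, 80]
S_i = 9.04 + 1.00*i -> [9.04, 10.04, 11.04, 12.04, 13.04]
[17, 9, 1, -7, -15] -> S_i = 17 + -8*i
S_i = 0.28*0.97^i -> [0.28, 0.27, 0.26, 0.26, 0.25]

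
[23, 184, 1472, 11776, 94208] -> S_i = 23*8^i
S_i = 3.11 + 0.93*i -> [3.11, 4.04, 4.97, 5.9, 6.83]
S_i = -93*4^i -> [-93, -372, -1488, -5952, -23808]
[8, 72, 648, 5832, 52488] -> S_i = 8*9^i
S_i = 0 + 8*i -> [0, 8, 16, 24, 32]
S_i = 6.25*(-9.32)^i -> [6.25, -58.25, 542.89, -5059.73, 47156.73]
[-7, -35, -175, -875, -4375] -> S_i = -7*5^i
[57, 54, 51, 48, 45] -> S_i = 57 + -3*i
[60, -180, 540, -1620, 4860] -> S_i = 60*-3^i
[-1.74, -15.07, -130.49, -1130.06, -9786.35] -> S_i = -1.74*8.66^i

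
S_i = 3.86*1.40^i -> [3.86, 5.4, 7.57, 10.59, 14.83]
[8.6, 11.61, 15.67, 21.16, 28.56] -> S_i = 8.60*1.35^i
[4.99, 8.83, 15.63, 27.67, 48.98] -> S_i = 4.99*1.77^i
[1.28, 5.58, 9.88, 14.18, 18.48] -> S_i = 1.28 + 4.30*i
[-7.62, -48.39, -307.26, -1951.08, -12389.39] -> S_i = -7.62*6.35^i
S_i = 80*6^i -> [80, 480, 2880, 17280, 103680]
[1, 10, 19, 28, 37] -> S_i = 1 + 9*i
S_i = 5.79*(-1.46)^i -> [5.79, -8.45, 12.34, -18.02, 26.31]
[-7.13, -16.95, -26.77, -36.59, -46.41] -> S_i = -7.13 + -9.82*i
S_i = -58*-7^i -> [-58, 406, -2842, 19894, -139258]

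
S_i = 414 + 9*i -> [414, 423, 432, 441, 450]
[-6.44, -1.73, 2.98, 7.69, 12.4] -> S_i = -6.44 + 4.71*i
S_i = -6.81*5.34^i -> [-6.81, -36.37, -194.19, -1036.98, -5537.48]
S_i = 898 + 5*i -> [898, 903, 908, 913, 918]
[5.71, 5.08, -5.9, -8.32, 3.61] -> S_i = Random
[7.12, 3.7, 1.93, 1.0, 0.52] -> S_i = 7.12*0.52^i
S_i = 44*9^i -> [44, 396, 3564, 32076, 288684]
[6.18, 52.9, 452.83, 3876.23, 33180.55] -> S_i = 6.18*8.56^i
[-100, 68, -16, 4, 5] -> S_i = Random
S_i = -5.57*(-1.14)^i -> [-5.57, 6.35, -7.24, 8.25, -9.41]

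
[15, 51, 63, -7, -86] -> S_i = Random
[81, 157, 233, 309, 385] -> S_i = 81 + 76*i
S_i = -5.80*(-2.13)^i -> [-5.8, 12.35, -26.31, 56.05, -119.38]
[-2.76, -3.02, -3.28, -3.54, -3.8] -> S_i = -2.76 + -0.26*i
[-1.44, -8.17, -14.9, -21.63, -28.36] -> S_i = -1.44 + -6.73*i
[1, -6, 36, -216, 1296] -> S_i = 1*-6^i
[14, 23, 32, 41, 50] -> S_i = 14 + 9*i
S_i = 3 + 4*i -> [3, 7, 11, 15, 19]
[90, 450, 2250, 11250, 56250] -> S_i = 90*5^i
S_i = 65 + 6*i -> [65, 71, 77, 83, 89]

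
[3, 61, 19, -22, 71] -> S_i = Random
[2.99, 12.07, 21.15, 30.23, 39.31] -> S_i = 2.99 + 9.08*i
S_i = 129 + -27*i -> [129, 102, 75, 48, 21]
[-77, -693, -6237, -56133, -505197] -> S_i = -77*9^i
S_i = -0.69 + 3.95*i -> [-0.69, 3.26, 7.21, 11.16, 15.11]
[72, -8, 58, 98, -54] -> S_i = Random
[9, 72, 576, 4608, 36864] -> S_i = 9*8^i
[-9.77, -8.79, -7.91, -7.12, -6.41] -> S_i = -9.77*0.90^i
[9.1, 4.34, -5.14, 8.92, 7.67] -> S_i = Random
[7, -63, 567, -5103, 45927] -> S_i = 7*-9^i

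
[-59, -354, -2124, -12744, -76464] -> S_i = -59*6^i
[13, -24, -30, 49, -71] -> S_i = Random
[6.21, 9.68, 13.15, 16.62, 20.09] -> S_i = 6.21 + 3.47*i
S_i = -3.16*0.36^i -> [-3.16, -1.14, -0.41, -0.15, -0.05]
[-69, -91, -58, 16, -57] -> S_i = Random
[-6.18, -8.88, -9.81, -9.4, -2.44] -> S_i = Random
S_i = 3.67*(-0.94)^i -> [3.67, -3.45, 3.24, -3.05, 2.87]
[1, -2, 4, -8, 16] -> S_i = 1*-2^i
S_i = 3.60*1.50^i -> [3.6, 5.4, 8.1, 12.15, 18.23]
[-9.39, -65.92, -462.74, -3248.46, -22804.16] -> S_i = -9.39*7.02^i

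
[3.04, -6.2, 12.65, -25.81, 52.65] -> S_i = 3.04*(-2.04)^i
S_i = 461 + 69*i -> [461, 530, 599, 668, 737]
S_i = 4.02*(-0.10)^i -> [4.02, -0.4, 0.04, -0.0, 0.0]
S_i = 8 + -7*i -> [8, 1, -6, -13, -20]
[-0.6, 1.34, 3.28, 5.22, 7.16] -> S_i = -0.60 + 1.94*i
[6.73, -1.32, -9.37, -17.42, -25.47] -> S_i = 6.73 + -8.05*i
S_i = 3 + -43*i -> [3, -40, -83, -126, -169]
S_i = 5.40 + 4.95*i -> [5.4, 10.35, 15.3, 20.25, 25.2]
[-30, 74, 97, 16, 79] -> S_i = Random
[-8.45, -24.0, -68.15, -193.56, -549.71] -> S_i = -8.45*2.84^i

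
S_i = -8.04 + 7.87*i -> [-8.04, -0.17, 7.7, 15.57, 23.44]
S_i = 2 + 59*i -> [2, 61, 120, 179, 238]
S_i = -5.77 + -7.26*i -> [-5.77, -13.03, -20.29, -27.55, -34.81]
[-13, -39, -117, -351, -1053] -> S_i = -13*3^i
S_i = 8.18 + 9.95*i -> [8.18, 18.13, 28.08, 38.03, 47.98]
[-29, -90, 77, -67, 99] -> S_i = Random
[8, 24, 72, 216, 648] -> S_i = 8*3^i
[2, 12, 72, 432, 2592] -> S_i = 2*6^i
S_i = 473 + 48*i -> [473, 521, 569, 617, 665]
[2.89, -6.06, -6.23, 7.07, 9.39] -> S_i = Random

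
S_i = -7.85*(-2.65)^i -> [-7.85, 20.8, -55.13, 146.09, -387.13]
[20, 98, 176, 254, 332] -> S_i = 20 + 78*i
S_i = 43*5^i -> [43, 215, 1075, 5375, 26875]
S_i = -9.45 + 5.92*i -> [-9.45, -3.53, 2.39, 8.31, 14.23]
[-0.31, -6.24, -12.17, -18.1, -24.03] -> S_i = -0.31 + -5.93*i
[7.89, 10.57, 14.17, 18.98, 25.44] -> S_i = 7.89*1.34^i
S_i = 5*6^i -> [5, 30, 180, 1080, 6480]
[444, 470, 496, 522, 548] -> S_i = 444 + 26*i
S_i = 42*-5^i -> [42, -210, 1050, -5250, 26250]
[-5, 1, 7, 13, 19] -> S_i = -5 + 6*i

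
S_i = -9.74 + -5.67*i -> [-9.74, -15.41, -21.08, -26.75, -32.42]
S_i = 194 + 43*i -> [194, 237, 280, 323, 366]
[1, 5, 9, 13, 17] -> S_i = 1 + 4*i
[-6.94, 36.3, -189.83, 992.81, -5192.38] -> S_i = -6.94*(-5.23)^i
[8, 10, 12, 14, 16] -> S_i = 8 + 2*i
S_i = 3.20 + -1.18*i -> [3.2, 2.02, 0.84, -0.34, -1.52]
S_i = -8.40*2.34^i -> [-8.4, -19.66, -46.0, -107.63, -251.85]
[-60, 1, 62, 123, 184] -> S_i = -60 + 61*i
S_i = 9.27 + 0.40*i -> [9.27, 9.67, 10.07, 10.47, 10.87]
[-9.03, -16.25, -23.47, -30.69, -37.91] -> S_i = -9.03 + -7.22*i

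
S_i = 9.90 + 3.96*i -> [9.9, 13.86, 17.82, 21.78, 25.74]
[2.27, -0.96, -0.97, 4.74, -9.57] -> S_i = Random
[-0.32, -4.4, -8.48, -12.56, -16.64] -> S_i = -0.32 + -4.08*i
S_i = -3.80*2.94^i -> [-3.8, -11.17, -32.85, -96.57, -283.9]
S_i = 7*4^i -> [7, 28, 112, 448, 1792]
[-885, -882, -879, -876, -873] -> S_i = -885 + 3*i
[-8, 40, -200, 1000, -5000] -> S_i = -8*-5^i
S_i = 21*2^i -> [21, 42, 84, 168, 336]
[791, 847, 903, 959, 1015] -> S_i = 791 + 56*i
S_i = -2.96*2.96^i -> [-2.96, -8.76, -25.93, -76.77, -227.23]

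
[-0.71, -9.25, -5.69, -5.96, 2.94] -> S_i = Random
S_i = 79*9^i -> [79, 711, 6399, 57591, 518319]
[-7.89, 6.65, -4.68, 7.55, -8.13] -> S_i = Random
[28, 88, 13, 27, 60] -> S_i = Random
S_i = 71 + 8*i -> [71, 79, 87, 95, 103]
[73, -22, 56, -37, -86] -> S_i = Random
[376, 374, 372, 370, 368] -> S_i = 376 + -2*i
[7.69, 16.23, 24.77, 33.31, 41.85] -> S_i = 7.69 + 8.54*i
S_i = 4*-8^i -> [4, -32, 256, -2048, 16384]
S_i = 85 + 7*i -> [85, 92, 99, 106, 113]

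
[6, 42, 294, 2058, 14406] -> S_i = 6*7^i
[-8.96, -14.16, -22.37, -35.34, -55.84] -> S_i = -8.96*1.58^i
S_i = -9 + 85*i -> [-9, 76, 161, 246, 331]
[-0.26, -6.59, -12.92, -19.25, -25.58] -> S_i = -0.26 + -6.33*i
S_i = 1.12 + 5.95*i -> [1.12, 7.07, 13.02, 18.97, 24.92]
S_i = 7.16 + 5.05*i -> [7.16, 12.21, 17.26, 22.31, 27.36]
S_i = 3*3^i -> [3, 9, 27, 81, 243]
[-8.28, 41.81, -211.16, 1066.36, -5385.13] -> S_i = -8.28*(-5.05)^i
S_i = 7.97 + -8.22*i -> [7.97, -0.25, -8.47, -16.69, -24.91]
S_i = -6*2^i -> [-6, -12, -24, -48, -96]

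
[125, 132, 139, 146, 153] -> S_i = 125 + 7*i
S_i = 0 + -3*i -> [0, -3, -6, -9, -12]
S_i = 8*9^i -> [8, 72, 648, 5832, 52488]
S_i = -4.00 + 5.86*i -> [-4.0, 1.86, 7.72, 13.58, 19.44]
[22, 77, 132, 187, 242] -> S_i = 22 + 55*i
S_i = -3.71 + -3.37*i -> [-3.71, -7.08, -10.45, -13.82, -17.19]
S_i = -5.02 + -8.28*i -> [-5.02, -13.3, -21.58, -29.86, -38.14]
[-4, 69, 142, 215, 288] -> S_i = -4 + 73*i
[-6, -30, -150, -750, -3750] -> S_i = -6*5^i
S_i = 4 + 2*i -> [4, 6, 8, 10, 12]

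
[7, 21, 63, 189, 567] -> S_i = 7*3^i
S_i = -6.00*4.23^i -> [-6.0, -25.38, -107.36, -454.12, -1920.94]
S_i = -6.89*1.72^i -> [-6.89, -11.85, -20.38, -35.06, -60.3]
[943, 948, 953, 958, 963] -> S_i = 943 + 5*i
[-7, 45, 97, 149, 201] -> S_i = -7 + 52*i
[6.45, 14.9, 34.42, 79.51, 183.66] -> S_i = 6.45*2.31^i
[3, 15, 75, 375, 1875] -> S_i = 3*5^i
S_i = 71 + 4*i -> [71, 75, 79, 83, 87]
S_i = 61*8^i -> [61, 488, 3904, 31232, 249856]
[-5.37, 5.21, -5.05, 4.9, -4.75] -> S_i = -5.37*(-0.97)^i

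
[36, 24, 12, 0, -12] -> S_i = 36 + -12*i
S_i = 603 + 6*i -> [603, 609, 615, 621, 627]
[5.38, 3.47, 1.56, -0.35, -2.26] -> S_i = 5.38 + -1.91*i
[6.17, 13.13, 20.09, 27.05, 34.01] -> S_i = 6.17 + 6.96*i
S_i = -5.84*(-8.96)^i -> [-5.84, 52.33, -468.84, 4200.85, -37639.59]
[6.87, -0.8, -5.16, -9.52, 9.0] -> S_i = Random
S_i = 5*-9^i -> [5, -45, 405, -3645, 32805]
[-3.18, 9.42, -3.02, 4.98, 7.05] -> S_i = Random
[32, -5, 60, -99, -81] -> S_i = Random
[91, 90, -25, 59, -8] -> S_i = Random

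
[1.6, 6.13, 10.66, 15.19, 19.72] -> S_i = 1.60 + 4.53*i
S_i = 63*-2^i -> [63, -126, 252, -504, 1008]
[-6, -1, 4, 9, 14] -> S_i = -6 + 5*i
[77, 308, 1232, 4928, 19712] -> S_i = 77*4^i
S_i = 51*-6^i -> [51, -306, 1836, -11016, 66096]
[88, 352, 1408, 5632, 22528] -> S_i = 88*4^i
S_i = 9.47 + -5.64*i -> [9.47, 3.83, -1.81, -7.45, -13.09]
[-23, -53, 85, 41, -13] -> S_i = Random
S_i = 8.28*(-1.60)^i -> [8.28, -13.25, 21.2, -33.91, 54.26]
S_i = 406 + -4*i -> [406, 402, 398, 394, 390]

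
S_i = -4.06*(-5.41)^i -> [-4.06, 21.96, -118.83, 642.86, -3477.88]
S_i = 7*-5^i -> [7, -35, 175, -875, 4375]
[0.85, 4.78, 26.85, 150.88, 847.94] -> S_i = 0.85*5.62^i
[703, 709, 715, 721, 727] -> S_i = 703 + 6*i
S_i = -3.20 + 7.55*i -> [-3.2, 4.35, 11.9, 19.45, 27.0]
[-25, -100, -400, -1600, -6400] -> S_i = -25*4^i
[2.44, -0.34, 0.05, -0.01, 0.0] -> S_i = 2.44*(-0.14)^i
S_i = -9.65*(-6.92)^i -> [-9.65, 66.78, -462.1, 3197.76, -22128.49]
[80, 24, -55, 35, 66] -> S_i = Random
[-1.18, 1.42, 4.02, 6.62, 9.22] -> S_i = -1.18 + 2.60*i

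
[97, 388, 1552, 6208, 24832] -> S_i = 97*4^i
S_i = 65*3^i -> [65, 195, 585, 1755, 5265]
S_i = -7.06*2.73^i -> [-7.06, -19.27, -52.62, -143.65, -392.15]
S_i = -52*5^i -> [-52, -260, -1300, -6500, -32500]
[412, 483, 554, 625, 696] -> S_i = 412 + 71*i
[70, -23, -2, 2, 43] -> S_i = Random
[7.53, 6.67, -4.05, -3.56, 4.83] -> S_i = Random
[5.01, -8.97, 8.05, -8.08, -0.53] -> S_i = Random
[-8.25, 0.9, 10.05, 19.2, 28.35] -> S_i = -8.25 + 9.15*i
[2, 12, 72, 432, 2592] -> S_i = 2*6^i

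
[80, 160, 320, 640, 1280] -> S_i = 80*2^i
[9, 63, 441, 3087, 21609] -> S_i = 9*7^i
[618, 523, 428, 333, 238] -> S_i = 618 + -95*i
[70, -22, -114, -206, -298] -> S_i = 70 + -92*i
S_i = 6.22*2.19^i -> [6.22, 13.62, 29.83, 65.33, 143.08]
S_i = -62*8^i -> [-62, -496, -3968, -31744, -253952]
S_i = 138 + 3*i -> [138, 141, 144, 147, 150]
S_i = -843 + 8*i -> [-843, -835, -827, -819, -811]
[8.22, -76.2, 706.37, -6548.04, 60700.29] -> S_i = 8.22*(-9.27)^i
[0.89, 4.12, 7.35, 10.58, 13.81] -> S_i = 0.89 + 3.23*i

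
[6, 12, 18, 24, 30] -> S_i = 6 + 6*i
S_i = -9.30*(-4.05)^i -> [-9.3, 37.66, -152.54, 617.8, -2502.09]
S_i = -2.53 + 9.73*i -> [-2.53, 7.2, 16.93, 26.66, 36.39]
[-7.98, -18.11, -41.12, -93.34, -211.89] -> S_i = -7.98*2.27^i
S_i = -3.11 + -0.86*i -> [-3.11, -3.97, -4.83, -5.69, -6.55]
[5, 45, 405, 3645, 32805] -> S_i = 5*9^i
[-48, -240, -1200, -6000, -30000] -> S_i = -48*5^i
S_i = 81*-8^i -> [81, -648, 5184, -41472, 331776]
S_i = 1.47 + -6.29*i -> [1.47, -4.82, -11.11, -17.4, -23.69]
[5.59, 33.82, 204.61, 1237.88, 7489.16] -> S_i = 5.59*6.05^i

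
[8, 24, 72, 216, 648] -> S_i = 8*3^i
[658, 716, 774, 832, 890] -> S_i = 658 + 58*i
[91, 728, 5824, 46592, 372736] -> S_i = 91*8^i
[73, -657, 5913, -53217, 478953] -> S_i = 73*-9^i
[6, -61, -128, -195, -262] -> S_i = 6 + -67*i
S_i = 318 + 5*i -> [318, 323, 328, 333, 338]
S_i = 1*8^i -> [1, 8, 64, 512, 4096]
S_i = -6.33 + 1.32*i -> [-6.33, -5.01, -3.69, -2.37, -1.05]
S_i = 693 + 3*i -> [693, 696, 699, 702, 705]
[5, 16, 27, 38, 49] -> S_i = 5 + 11*i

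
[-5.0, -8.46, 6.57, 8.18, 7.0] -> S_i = Random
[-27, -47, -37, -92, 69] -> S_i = Random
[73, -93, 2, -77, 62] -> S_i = Random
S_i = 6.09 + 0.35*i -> [6.09, 6.44, 6.79, 7.14, 7.49]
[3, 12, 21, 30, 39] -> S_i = 3 + 9*i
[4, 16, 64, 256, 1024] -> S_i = 4*4^i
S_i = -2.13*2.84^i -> [-2.13, -6.05, -17.18, -48.79, -138.56]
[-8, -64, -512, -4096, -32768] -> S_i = -8*8^i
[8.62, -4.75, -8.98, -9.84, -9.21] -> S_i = Random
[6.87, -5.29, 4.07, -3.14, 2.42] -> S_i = 6.87*(-0.77)^i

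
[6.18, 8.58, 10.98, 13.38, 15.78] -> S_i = 6.18 + 2.40*i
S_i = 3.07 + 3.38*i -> [3.07, 6.45, 9.83, 13.21, 16.59]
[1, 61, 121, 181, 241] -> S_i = 1 + 60*i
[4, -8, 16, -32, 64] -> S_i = 4*-2^i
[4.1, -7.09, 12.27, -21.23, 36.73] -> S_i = 4.10*(-1.73)^i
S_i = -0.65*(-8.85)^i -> [-0.65, 5.75, -50.91, 450.55, -3987.37]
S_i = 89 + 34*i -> [89, 123, 157, 191, 225]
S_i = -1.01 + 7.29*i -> [-1.01, 6.28, 13.57, 20.86, 28.15]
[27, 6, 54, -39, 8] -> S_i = Random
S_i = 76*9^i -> [76, 684, 6156, 55404, 498636]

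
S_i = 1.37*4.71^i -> [1.37, 6.45, 30.39, 143.15, 674.22]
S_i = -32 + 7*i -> [-32, -25, -18, -11, -4]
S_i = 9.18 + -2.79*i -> [9.18, 6.39, 3.6, 0.81, -1.98]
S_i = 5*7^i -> [5, 35, 245, 1715, 12005]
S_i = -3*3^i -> [-3, -9, -27, -81, -243]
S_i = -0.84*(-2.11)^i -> [-0.84, 1.77, -3.74, 7.89, -16.65]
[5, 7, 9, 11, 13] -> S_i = 5 + 2*i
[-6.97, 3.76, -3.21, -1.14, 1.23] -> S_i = Random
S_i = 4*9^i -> [4, 36, 324, 2916, 26244]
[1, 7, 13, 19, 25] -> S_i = 1 + 6*i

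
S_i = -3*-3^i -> [-3, 9, -27, 81, -243]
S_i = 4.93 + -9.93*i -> [4.93, -5.0, -14.93, -24.86, -34.79]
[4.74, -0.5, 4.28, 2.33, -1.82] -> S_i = Random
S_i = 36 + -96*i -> [36, -60, -156, -252, -348]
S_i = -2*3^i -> [-2, -6, -18, -54, -162]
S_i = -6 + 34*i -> [-6, 28, 62, 96, 130]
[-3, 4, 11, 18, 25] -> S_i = -3 + 7*i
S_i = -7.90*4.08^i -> [-7.9, -32.23, -131.51, -536.55, -2189.11]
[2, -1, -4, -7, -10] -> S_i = 2 + -3*i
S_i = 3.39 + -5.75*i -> [3.39, -2.36, -8.11, -13.86, -19.61]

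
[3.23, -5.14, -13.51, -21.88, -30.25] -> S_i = 3.23 + -8.37*i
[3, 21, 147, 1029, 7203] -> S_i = 3*7^i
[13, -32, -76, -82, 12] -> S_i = Random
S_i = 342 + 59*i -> [342, 401, 460, 519, 578]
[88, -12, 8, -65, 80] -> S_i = Random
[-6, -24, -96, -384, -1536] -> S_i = -6*4^i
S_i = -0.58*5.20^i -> [-0.58, -3.02, -15.68, -81.55, -424.07]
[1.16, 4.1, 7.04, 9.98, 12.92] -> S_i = 1.16 + 2.94*i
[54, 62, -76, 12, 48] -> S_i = Random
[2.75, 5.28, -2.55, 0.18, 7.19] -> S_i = Random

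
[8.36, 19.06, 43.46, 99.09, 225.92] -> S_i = 8.36*2.28^i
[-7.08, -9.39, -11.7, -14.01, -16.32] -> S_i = -7.08 + -2.31*i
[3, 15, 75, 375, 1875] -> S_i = 3*5^i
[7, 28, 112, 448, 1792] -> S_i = 7*4^i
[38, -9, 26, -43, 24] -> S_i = Random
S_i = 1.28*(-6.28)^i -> [1.28, -8.04, 50.48, -317.02, 1990.9]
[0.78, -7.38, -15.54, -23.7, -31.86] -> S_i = 0.78 + -8.16*i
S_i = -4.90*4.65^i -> [-4.9, -22.79, -105.95, -492.67, -2290.91]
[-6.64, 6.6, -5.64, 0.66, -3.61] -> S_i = Random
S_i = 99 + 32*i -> [99, 131, 163, 195, 227]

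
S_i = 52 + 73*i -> [52, 125, 198, 271, 344]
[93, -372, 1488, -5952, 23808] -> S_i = 93*-4^i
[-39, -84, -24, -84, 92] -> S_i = Random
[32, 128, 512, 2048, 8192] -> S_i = 32*4^i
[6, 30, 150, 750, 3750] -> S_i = 6*5^i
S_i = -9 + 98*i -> [-9, 89, 187, 285, 383]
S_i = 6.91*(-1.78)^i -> [6.91, -12.3, 21.89, -38.97, 69.37]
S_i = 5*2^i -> [5, 10, 20, 40, 80]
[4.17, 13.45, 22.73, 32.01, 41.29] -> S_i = 4.17 + 9.28*i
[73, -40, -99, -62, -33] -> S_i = Random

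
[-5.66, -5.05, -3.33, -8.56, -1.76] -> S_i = Random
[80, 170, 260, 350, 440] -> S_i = 80 + 90*i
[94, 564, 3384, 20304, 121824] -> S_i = 94*6^i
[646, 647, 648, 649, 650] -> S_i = 646 + 1*i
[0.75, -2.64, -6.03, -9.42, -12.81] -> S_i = 0.75 + -3.39*i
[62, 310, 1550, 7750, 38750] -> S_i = 62*5^i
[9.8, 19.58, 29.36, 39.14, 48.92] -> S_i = 9.80 + 9.78*i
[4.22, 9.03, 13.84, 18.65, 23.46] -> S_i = 4.22 + 4.81*i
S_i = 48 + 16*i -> [48, 64, 80, 96, 112]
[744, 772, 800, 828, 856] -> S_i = 744 + 28*i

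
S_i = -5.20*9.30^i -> [-5.2, -48.36, -449.75, -4182.66, -38898.7]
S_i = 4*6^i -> [4, 24, 144, 864, 5184]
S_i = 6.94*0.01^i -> [6.94, 0.07, 0.0, 0.0, 0.0]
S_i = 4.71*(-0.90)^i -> [4.71, -4.24, 3.82, -3.43, 3.09]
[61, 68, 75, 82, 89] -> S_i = 61 + 7*i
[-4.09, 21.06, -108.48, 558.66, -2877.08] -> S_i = -4.09*(-5.15)^i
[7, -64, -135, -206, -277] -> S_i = 7 + -71*i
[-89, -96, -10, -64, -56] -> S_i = Random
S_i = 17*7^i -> [17, 119, 833, 5831, 40817]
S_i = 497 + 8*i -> [497, 505, 513, 521, 529]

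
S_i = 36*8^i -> [36, 288, 2304, 18432, 147456]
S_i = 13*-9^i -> [13, -117, 1053, -9477, 85293]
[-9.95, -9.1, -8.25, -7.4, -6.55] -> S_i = -9.95 + 0.85*i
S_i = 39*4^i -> [39, 156, 624, 2496, 9984]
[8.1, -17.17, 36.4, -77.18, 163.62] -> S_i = 8.10*(-2.12)^i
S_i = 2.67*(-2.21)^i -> [2.67, -5.9, 13.04, -28.82, 63.69]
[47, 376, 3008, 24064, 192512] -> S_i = 47*8^i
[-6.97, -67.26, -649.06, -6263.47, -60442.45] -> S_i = -6.97*9.65^i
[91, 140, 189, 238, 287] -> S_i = 91 + 49*i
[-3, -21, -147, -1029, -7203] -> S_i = -3*7^i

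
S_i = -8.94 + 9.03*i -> [-8.94, 0.09, 9.12, 18.15, 27.18]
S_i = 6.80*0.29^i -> [6.8, 1.97, 0.57, 0.17, 0.05]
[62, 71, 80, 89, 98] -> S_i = 62 + 9*i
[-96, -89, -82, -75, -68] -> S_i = -96 + 7*i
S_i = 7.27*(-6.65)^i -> [7.27, -48.35, 321.5, -2137.96, 14217.43]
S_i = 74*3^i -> [74, 222, 666, 1998, 5994]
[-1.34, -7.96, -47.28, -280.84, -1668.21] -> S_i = -1.34*5.94^i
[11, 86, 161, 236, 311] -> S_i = 11 + 75*i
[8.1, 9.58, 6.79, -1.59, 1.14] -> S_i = Random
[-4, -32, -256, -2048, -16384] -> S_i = -4*8^i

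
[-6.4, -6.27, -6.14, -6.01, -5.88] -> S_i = -6.40 + 0.13*i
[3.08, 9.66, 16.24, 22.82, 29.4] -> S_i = 3.08 + 6.58*i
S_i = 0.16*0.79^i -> [0.16, 0.13, 0.1, 0.08, 0.06]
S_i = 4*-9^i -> [4, -36, 324, -2916, 26244]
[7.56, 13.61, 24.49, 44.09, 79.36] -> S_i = 7.56*1.80^i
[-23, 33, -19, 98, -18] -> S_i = Random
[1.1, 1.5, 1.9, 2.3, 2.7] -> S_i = 1.10 + 0.40*i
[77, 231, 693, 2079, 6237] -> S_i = 77*3^i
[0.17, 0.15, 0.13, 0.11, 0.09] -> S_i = 0.17*0.86^i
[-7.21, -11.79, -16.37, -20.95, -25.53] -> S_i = -7.21 + -4.58*i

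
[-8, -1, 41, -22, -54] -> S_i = Random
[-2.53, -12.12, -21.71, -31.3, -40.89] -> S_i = -2.53 + -9.59*i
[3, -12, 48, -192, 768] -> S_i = 3*-4^i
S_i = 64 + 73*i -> [64, 137, 210, 283, 356]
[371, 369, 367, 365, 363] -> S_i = 371 + -2*i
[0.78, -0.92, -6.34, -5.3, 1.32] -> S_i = Random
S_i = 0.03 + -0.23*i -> [0.03, -0.2, -0.43, -0.66, -0.89]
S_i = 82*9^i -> [82, 738, 6642, 59778, 538002]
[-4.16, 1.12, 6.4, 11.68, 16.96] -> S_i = -4.16 + 5.28*i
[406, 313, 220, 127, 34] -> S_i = 406 + -93*i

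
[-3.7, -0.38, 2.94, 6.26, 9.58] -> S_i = -3.70 + 3.32*i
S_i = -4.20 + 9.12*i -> [-4.2, 4.92, 14.04, 23.16, 32.28]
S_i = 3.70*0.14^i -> [3.7, 0.52, 0.07, 0.01, 0.0]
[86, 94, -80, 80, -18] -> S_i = Random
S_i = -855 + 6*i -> [-855, -849, -843, -837, -831]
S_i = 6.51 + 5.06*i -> [6.51, 11.57, 16.63, 21.69, 26.75]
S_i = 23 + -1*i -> [23, 22, 21, 20, 19]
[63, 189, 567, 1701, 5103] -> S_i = 63*3^i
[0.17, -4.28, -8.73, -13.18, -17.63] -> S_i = 0.17 + -4.45*i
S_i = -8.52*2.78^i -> [-8.52, -23.69, -65.85, -183.05, -508.88]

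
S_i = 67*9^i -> [67, 603, 5427, 48843, 439587]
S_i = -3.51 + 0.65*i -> [-3.51, -2.86, -2.21, -1.56, -0.91]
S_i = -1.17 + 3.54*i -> [-1.17, 2.37, 5.91, 9.45, 12.99]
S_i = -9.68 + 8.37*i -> [-9.68, -1.31, 7.06, 15.43, 23.8]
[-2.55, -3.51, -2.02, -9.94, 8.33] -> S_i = Random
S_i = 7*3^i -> [7, 21, 63, 189, 567]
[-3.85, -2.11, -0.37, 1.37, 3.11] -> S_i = -3.85 + 1.74*i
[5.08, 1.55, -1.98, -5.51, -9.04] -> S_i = 5.08 + -3.53*i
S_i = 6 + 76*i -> [6, 82, 158, 234, 310]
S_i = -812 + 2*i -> [-812, -810, -808, -806, -804]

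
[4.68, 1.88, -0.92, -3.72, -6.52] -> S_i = 4.68 + -2.80*i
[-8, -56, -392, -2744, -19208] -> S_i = -8*7^i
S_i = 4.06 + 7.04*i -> [4.06, 11.1, 18.14, 25.18, 32.22]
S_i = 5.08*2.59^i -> [5.08, 13.16, 34.08, 88.26, 228.59]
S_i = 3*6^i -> [3, 18, 108, 648, 3888]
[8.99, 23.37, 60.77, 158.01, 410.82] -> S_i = 8.99*2.60^i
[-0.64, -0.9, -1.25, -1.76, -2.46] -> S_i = -0.64*1.40^i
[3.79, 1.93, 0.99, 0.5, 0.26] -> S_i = 3.79*0.51^i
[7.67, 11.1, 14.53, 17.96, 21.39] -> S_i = 7.67 + 3.43*i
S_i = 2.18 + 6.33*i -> [2.18, 8.51, 14.84, 21.17, 27.5]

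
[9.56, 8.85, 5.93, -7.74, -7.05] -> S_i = Random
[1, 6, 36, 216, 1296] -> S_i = 1*6^i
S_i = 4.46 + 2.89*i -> [4.46, 7.35, 10.24, 13.13, 16.02]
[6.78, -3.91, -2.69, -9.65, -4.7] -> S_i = Random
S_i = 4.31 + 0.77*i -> [4.31, 5.08, 5.85, 6.62, 7.39]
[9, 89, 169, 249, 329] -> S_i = 9 + 80*i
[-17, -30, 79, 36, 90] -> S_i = Random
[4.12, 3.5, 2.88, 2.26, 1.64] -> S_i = 4.12 + -0.62*i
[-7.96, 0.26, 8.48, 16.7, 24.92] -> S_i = -7.96 + 8.22*i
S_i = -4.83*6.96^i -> [-4.83, -33.62, -233.97, -1628.45, -11334.02]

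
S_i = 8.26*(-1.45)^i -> [8.26, -11.98, 17.37, -25.18, 36.51]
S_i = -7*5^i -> [-7, -35, -175, -875, -4375]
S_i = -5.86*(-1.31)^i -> [-5.86, 7.68, -10.06, 13.17, -17.26]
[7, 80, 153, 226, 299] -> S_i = 7 + 73*i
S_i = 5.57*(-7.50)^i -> [5.57, -41.78, 313.31, -2349.84, 17623.83]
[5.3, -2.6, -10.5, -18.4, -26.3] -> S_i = 5.30 + -7.90*i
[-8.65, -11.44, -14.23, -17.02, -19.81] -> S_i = -8.65 + -2.79*i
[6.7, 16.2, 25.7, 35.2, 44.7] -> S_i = 6.70 + 9.50*i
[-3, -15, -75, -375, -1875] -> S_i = -3*5^i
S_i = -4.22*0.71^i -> [-4.22, -3.0, -2.13, -1.51, -1.07]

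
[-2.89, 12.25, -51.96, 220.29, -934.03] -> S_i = -2.89*(-4.24)^i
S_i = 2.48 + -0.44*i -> [2.48, 2.04, 1.6, 1.16, 0.72]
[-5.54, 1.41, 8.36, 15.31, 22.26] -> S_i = -5.54 + 6.95*i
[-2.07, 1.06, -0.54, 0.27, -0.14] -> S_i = -2.07*(-0.51)^i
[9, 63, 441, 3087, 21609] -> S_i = 9*7^i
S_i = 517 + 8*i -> [517, 525, 533, 541, 549]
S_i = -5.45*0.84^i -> [-5.45, -4.58, -3.85, -3.23, -2.71]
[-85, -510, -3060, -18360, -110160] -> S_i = -85*6^i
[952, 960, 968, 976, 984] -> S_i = 952 + 8*i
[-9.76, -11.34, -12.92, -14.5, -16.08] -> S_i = -9.76 + -1.58*i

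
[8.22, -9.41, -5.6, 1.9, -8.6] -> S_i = Random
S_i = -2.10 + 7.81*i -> [-2.1, 5.71, 13.52, 21.33, 29.14]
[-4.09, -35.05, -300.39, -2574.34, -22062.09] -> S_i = -4.09*8.57^i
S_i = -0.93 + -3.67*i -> [-0.93, -4.6, -8.27, -11.94, -15.61]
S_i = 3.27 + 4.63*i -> [3.27, 7.9, 12.53, 17.16, 21.79]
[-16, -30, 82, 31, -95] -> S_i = Random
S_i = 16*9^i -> [16, 144, 1296, 11664, 104976]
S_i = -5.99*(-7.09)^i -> [-5.99, 42.47, -301.11, 2134.84, -15136.02]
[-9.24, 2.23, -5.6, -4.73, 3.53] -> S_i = Random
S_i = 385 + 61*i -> [385, 446, 507, 568, 629]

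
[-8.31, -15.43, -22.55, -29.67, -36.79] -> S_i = -8.31 + -7.12*i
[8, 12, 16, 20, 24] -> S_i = 8 + 4*i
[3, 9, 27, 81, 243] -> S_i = 3*3^i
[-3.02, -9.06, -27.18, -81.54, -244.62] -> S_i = -3.02*3.00^i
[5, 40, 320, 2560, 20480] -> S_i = 5*8^i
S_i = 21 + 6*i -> [21, 27, 33, 39, 45]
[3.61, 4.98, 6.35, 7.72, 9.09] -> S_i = 3.61 + 1.37*i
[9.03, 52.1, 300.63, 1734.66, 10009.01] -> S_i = 9.03*5.77^i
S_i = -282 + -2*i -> [-282, -284, -286, -288, -290]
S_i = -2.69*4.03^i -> [-2.69, -10.84, -43.69, -176.06, -709.53]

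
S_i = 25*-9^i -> [25, -225, 2025, -18225, 164025]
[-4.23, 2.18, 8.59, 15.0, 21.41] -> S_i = -4.23 + 6.41*i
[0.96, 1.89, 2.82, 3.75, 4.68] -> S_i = 0.96 + 0.93*i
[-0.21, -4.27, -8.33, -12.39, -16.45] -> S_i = -0.21 + -4.06*i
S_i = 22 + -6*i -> [22, 16, 10, 4, -2]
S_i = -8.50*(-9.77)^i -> [-8.5, 83.04, -811.35, 7926.89, -77445.68]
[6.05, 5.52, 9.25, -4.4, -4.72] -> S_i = Random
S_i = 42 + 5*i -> [42, 47, 52, 57, 62]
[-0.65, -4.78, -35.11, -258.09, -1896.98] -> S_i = -0.65*7.35^i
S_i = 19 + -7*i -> [19, 12, 5, -2, -9]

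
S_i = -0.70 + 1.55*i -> [-0.7, 0.85, 2.4, 3.95, 5.5]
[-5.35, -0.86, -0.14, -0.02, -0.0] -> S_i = -5.35*0.16^i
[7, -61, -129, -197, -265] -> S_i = 7 + -68*i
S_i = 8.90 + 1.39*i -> [8.9, 10.29, 11.68, 13.07, 14.46]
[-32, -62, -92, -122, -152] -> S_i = -32 + -30*i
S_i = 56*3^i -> [56, 168, 504, 1512, 4536]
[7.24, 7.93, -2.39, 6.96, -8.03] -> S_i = Random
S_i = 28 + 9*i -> [28, 37, 46, 55, 64]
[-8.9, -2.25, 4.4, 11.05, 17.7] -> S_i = -8.90 + 6.65*i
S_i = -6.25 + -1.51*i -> [-6.25, -7.76, -9.27, -10.78, -12.29]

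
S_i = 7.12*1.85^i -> [7.12, 13.17, 24.37, 45.08, 83.4]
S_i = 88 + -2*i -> [88, 86, 84, 82, 80]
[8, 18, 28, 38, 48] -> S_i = 8 + 10*i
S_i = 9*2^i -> [9, 18, 36, 72, 144]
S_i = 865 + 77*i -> [865, 942, 1019, 1096, 1173]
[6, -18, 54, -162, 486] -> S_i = 6*-3^i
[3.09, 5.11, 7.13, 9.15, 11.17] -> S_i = 3.09 + 2.02*i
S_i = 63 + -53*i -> [63, 10, -43, -96, -149]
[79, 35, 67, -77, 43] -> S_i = Random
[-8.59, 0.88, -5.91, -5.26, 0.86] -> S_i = Random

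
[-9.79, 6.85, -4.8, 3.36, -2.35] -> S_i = -9.79*(-0.70)^i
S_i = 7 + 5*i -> [7, 12, 17, 22, 27]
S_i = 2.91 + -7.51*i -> [2.91, -4.6, -12.11, -19.62, -27.13]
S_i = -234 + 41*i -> [-234, -193, -152, -111, -70]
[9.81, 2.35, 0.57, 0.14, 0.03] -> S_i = 9.81*0.24^i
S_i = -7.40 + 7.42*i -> [-7.4, 0.02, 7.44, 14.86, 22.28]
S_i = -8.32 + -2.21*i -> [-8.32, -10.53, -12.74, -14.95, -17.16]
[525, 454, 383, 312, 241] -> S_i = 525 + -71*i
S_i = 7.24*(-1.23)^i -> [7.24, -8.91, 10.95, -13.47, 16.57]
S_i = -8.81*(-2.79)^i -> [-8.81, 24.58, -68.58, 191.33, -533.82]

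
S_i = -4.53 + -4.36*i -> [-4.53, -8.89, -13.25, -17.61, -21.97]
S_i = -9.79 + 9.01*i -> [-9.79, -0.78, 8.23, 17.24, 26.25]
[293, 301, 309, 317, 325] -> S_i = 293 + 8*i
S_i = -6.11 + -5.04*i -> [-6.11, -11.15, -16.19, -21.23, -26.27]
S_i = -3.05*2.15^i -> [-3.05, -6.56, -14.1, -30.31, -65.17]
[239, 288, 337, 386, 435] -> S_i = 239 + 49*i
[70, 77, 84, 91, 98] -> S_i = 70 + 7*i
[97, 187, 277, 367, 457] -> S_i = 97 + 90*i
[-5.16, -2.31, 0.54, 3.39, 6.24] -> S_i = -5.16 + 2.85*i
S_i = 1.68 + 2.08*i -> [1.68, 3.76, 5.84, 7.92, 10.0]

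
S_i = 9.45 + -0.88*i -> [9.45, 8.57, 7.69, 6.81, 5.93]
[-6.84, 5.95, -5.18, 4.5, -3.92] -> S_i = -6.84*(-0.87)^i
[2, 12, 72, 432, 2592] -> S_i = 2*6^i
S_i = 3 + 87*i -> [3, 90, 177, 264, 351]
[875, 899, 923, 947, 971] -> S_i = 875 + 24*i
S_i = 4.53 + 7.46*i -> [4.53, 11.99, 19.45, 26.91, 34.37]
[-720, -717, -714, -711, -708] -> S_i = -720 + 3*i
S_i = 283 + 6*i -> [283, 289, 295, 301, 307]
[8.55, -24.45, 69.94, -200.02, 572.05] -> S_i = 8.55*(-2.86)^i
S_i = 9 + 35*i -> [9, 44, 79, 114, 149]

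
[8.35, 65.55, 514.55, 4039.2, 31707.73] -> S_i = 8.35*7.85^i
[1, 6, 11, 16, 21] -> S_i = 1 + 5*i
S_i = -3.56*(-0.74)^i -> [-3.56, 2.63, -1.95, 1.44, -1.07]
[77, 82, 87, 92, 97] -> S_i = 77 + 5*i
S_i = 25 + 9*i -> [25, 34, 43, 52, 61]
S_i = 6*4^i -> [6, 24, 96, 384, 1536]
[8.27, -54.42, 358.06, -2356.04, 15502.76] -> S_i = 8.27*(-6.58)^i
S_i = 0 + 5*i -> [0, 5, 10, 15, 20]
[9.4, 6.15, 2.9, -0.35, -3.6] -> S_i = 9.40 + -3.25*i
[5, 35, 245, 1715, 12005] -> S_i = 5*7^i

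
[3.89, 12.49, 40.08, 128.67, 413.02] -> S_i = 3.89*3.21^i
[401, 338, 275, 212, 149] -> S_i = 401 + -63*i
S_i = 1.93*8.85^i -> [1.93, 17.08, 151.16, 1337.79, 11839.42]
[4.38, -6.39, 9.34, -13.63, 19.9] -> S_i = 4.38*(-1.46)^i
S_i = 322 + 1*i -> [322, 323, 324, 325, 326]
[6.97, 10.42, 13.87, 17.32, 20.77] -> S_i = 6.97 + 3.45*i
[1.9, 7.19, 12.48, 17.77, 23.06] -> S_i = 1.90 + 5.29*i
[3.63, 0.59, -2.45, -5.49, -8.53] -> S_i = 3.63 + -3.04*i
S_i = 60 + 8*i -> [60, 68, 76, 84, 92]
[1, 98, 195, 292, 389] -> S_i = 1 + 97*i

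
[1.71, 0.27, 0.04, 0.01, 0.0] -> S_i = 1.71*0.16^i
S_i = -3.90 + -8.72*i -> [-3.9, -12.62, -21.34, -30.06, -38.78]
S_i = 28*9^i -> [28, 252, 2268, 20412, 183708]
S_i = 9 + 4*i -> [9, 13, 17, 21, 25]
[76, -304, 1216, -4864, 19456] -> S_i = 76*-4^i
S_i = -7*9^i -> [-7, -63, -567, -5103, -45927]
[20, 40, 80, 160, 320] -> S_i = 20*2^i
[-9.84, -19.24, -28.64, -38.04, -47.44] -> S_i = -9.84 + -9.40*i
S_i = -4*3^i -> [-4, -12, -36, -108, -324]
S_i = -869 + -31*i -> [-869, -900, -931, -962, -993]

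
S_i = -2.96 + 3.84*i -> [-2.96, 0.88, 4.72, 8.56, 12.4]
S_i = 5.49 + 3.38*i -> [5.49, 8.87, 12.25, 15.63, 19.01]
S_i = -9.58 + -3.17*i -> [-9.58, -12.75, -15.92, -19.09, -22.26]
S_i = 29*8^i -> [29, 232, 1856, 14848, 118784]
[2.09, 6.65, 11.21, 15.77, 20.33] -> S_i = 2.09 + 4.56*i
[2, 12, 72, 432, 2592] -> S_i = 2*6^i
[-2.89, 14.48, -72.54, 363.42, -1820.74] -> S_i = -2.89*(-5.01)^i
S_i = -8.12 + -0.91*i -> [-8.12, -9.03, -9.94, -10.85, -11.76]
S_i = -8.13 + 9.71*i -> [-8.13, 1.58, 11.29, 21.0, 30.71]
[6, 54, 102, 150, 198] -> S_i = 6 + 48*i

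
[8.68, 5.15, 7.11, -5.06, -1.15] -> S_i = Random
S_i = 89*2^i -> [89, 178, 356, 712, 1424]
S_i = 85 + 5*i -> [85, 90, 95, 100, 105]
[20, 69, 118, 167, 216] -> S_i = 20 + 49*i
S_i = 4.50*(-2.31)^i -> [4.5, -10.4, 24.01, -55.47, 128.13]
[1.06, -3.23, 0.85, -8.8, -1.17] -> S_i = Random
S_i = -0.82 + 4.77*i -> [-0.82, 3.95, 8.72, 13.49, 18.26]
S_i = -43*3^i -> [-43, -129, -387, -1161, -3483]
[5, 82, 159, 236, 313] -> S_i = 5 + 77*i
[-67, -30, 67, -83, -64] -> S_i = Random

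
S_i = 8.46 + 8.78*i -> [8.46, 17.24, 26.02, 34.8, 43.58]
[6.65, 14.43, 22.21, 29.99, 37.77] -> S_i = 6.65 + 7.78*i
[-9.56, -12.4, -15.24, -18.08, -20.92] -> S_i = -9.56 + -2.84*i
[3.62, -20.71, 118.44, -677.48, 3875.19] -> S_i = 3.62*(-5.72)^i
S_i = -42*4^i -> [-42, -168, -672, -2688, -10752]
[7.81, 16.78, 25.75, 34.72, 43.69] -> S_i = 7.81 + 8.97*i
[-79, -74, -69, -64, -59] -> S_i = -79 + 5*i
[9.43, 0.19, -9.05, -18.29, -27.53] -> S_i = 9.43 + -9.24*i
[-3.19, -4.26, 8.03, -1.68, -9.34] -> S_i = Random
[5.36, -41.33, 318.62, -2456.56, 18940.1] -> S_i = 5.36*(-7.71)^i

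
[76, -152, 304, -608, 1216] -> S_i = 76*-2^i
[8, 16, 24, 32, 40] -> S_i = 8 + 8*i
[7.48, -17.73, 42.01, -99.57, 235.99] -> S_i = 7.48*(-2.37)^i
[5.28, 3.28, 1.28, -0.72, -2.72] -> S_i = 5.28 + -2.00*i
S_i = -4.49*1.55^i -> [-4.49, -6.96, -10.79, -16.72, -25.92]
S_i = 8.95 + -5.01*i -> [8.95, 3.94, -1.07, -6.08, -11.09]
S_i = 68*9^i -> [68, 612, 5508, 49572, 446148]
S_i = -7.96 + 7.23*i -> [-7.96, -0.73, 6.5, 13.73, 20.96]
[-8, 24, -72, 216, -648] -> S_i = -8*-3^i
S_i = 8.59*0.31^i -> [8.59, 2.66, 0.83, 0.26, 0.08]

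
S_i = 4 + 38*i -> [4, 42, 80, 118, 156]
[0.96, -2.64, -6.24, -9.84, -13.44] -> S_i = 0.96 + -3.60*i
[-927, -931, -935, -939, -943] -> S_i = -927 + -4*i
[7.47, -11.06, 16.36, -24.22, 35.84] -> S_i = 7.47*(-1.48)^i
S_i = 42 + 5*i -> [42, 47, 52, 57, 62]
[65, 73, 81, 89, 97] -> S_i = 65 + 8*i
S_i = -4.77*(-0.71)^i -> [-4.77, 3.39, -2.4, 1.71, -1.21]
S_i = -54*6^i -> [-54, -324, -1944, -11664, -69984]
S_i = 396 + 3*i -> [396, 399, 402, 405, 408]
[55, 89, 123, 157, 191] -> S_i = 55 + 34*i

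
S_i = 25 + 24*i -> [25, 49, 73, 97, 121]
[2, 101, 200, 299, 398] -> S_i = 2 + 99*i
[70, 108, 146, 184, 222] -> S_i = 70 + 38*i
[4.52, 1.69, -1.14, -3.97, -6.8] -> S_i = 4.52 + -2.83*i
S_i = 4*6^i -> [4, 24, 144, 864, 5184]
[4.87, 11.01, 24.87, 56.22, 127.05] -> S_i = 4.87*2.26^i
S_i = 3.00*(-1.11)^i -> [3.0, -3.33, 3.7, -4.1, 4.55]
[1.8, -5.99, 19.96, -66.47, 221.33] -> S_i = 1.80*(-3.33)^i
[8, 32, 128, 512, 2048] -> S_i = 8*4^i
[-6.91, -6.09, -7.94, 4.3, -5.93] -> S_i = Random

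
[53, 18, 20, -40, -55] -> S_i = Random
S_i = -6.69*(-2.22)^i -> [-6.69, 14.85, -32.97, 73.2, -162.49]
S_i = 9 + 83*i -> [9, 92, 175, 258, 341]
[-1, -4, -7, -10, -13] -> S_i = -1 + -3*i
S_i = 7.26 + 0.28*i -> [7.26, 7.54, 7.82, 8.1, 8.38]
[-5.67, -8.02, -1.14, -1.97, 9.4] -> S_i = Random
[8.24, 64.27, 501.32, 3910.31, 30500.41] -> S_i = 8.24*7.80^i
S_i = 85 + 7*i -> [85, 92, 99, 106, 113]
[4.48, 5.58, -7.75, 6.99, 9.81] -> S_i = Random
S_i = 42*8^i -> [42, 336, 2688, 21504, 172032]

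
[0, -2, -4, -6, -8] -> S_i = 0 + -2*i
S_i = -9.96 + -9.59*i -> [-9.96, -19.55, -29.14, -38.73, -48.32]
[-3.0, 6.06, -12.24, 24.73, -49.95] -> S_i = -3.00*(-2.02)^i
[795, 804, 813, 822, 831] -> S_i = 795 + 9*i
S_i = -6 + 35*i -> [-6, 29, 64, 99, 134]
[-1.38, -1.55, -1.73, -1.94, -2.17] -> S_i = -1.38*1.12^i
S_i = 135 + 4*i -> [135, 139, 143, 147, 151]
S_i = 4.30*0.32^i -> [4.3, 1.38, 0.44, 0.14, 0.05]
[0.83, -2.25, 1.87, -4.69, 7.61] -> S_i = Random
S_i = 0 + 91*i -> [0, 91, 182, 273, 364]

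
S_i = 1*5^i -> [1, 5, 25, 125, 625]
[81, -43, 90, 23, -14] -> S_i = Random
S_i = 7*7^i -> [7, 49, 343, 2401, 16807]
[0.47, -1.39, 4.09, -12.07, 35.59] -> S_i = 0.47*(-2.95)^i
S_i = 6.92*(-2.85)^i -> [6.92, -19.72, 56.21, -160.19, 456.55]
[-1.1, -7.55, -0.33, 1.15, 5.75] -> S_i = Random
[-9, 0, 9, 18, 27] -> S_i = -9 + 9*i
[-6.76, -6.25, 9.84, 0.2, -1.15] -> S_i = Random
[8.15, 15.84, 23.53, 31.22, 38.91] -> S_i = 8.15 + 7.69*i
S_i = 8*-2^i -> [8, -16, 32, -64, 128]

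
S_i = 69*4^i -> [69, 276, 1104, 4416, 17664]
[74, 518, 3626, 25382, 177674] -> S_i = 74*7^i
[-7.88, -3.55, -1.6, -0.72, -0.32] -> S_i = -7.88*0.45^i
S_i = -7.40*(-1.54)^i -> [-7.4, 11.4, -17.55, 27.03, -41.62]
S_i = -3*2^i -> [-3, -6, -12, -24, -48]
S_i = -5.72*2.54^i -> [-5.72, -14.53, -36.9, -93.73, -238.08]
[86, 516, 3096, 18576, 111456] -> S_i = 86*6^i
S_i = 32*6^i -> [32, 192, 1152, 6912, 41472]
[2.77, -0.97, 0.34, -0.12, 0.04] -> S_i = 2.77*(-0.35)^i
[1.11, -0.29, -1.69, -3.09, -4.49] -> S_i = 1.11 + -1.40*i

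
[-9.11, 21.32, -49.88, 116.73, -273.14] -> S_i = -9.11*(-2.34)^i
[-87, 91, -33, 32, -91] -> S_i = Random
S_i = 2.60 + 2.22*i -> [2.6, 4.82, 7.04, 9.26, 11.48]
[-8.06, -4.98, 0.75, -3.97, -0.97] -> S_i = Random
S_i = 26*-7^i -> [26, -182, 1274, -8918, 62426]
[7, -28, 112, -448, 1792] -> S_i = 7*-4^i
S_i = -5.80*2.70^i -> [-5.8, -15.66, -42.28, -114.16, -308.24]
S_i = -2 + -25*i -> [-2, -27, -52, -77, -102]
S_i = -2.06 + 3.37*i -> [-2.06, 1.31, 4.68, 8.05, 11.42]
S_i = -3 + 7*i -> [-3, 4, 11, 18, 25]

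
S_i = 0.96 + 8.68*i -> [0.96, 9.64, 18.32, 27.0, 35.68]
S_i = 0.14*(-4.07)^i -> [0.14, -0.57, 2.32, -9.44, 38.42]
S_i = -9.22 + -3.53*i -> [-9.22, -12.75, -16.28, -19.81, -23.34]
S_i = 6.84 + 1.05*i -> [6.84, 7.89, 8.94, 9.99, 11.04]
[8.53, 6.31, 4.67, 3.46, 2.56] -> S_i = 8.53*0.74^i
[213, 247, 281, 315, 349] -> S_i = 213 + 34*i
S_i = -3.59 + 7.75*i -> [-3.59, 4.16, 11.91, 19.66, 27.41]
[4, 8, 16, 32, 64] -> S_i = 4*2^i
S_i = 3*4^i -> [3, 12, 48, 192, 768]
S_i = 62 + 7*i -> [62, 69, 76, 83, 90]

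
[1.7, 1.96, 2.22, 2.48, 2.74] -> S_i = 1.70 + 0.26*i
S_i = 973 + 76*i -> [973, 1049, 1125, 1201, 1277]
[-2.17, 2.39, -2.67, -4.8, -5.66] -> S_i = Random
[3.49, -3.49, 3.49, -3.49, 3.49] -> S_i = 3.49*(-1.00)^i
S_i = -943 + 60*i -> [-943, -883, -823, -763, -703]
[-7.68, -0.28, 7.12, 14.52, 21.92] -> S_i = -7.68 + 7.40*i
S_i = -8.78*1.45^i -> [-8.78, -12.73, -18.46, -26.77, -38.81]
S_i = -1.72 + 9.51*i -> [-1.72, 7.79, 17.3, 26.81, 36.32]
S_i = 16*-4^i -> [16, -64, 256, -1024, 4096]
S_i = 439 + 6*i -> [439, 445, 451, 457, 463]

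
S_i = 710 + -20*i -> [710, 690, 670, 650, 630]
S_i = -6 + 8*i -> [-6, 2, 10, 18, 26]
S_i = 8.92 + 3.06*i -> [8.92, 11.98, 15.04, 18.1, 21.16]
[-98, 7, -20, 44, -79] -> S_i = Random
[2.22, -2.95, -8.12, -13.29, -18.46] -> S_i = 2.22 + -5.17*i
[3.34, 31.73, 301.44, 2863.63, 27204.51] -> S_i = 3.34*9.50^i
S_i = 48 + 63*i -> [48, 111, 174, 237, 300]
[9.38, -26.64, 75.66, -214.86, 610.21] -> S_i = 9.38*(-2.84)^i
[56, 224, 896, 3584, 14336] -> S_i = 56*4^i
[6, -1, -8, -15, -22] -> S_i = 6 + -7*i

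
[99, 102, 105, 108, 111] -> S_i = 99 + 3*i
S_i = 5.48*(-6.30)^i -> [5.48, -34.52, 217.5, -1370.26, 8632.62]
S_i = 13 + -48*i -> [13, -35, -83, -131, -179]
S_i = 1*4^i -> [1, 4, 16, 64, 256]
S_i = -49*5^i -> [-49, -245, -1225, -6125, -30625]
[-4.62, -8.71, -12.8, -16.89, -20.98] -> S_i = -4.62 + -4.09*i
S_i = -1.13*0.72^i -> [-1.13, -0.81, -0.59, -0.42, -0.3]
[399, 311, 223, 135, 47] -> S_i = 399 + -88*i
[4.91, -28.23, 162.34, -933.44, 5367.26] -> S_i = 4.91*(-5.75)^i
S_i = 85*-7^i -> [85, -595, 4165, -29155, 204085]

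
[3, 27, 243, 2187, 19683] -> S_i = 3*9^i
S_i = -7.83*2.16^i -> [-7.83, -16.91, -36.53, -78.91, -170.44]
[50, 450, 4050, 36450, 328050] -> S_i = 50*9^i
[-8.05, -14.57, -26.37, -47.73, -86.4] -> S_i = -8.05*1.81^i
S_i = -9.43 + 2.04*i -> [-9.43, -7.39, -5.35, -3.31, -1.27]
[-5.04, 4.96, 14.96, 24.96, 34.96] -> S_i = -5.04 + 10.00*i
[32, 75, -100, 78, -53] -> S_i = Random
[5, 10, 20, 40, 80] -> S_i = 5*2^i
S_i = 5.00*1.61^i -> [5.0, 8.05, 12.96, 20.87, 33.59]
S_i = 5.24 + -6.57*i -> [5.24, -1.33, -7.9, -14.47, -21.04]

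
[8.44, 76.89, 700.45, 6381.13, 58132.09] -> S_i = 8.44*9.11^i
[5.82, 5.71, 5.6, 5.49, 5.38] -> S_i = 5.82 + -0.11*i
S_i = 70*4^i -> [70, 280, 1120, 4480, 17920]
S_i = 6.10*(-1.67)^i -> [6.1, -10.19, 17.01, -28.41, 47.45]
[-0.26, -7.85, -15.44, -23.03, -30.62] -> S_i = -0.26 + -7.59*i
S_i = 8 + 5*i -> [8, 13, 18, 23, 28]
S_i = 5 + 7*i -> [5, 12, 19, 26, 33]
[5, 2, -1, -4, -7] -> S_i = 5 + -3*i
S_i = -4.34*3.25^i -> [-4.34, -14.1, -45.84, -148.98, -484.2]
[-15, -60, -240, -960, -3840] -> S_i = -15*4^i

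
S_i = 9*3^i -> [9, 27, 81, 243, 729]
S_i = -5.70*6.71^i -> [-5.7, -38.25, -256.64, -1722.04, -11554.87]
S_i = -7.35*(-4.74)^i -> [-7.35, 34.84, -165.14, 782.75, -3710.23]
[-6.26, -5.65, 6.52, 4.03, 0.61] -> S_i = Random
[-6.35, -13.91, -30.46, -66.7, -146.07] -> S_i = -6.35*2.19^i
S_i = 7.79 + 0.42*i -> [7.79, 8.21, 8.63, 9.05, 9.47]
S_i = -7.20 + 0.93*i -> [-7.2, -6.27, -5.34, -4.41, -3.48]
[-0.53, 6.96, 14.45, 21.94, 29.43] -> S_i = -0.53 + 7.49*i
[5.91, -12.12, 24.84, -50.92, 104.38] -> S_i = 5.91*(-2.05)^i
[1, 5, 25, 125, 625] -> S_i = 1*5^i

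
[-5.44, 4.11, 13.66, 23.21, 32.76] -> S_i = -5.44 + 9.55*i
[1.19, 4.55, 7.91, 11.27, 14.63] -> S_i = 1.19 + 3.36*i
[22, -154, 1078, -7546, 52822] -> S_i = 22*-7^i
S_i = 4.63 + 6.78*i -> [4.63, 11.41, 18.19, 24.97, 31.75]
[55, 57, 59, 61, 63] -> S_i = 55 + 2*i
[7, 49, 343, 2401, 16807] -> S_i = 7*7^i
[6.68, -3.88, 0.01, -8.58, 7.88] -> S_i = Random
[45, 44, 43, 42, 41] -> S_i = 45 + -1*i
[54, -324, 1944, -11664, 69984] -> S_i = 54*-6^i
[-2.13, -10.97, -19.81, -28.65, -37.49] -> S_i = -2.13 + -8.84*i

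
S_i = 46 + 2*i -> [46, 48, 50, 52, 54]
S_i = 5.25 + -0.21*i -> [5.25, 5.04, 4.83, 4.62, 4.41]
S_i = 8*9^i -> [8, 72, 648, 5832, 52488]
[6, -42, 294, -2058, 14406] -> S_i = 6*-7^i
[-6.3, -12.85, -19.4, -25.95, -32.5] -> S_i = -6.30 + -6.55*i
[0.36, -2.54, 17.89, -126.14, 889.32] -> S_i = 0.36*(-7.05)^i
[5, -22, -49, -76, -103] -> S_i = 5 + -27*i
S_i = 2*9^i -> [2, 18, 162, 1458, 13122]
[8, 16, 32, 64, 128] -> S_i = 8*2^i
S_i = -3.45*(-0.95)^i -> [-3.45, 3.28, -3.11, 2.96, -2.81]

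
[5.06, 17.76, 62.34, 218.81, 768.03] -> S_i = 5.06*3.51^i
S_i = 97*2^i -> [97, 194, 388, 776, 1552]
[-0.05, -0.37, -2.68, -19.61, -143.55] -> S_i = -0.05*7.32^i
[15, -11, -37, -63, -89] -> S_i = 15 + -26*i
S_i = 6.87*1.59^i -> [6.87, 10.92, 17.37, 27.62, 43.91]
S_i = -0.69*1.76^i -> [-0.69, -1.21, -2.14, -3.76, -6.62]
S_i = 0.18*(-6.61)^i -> [0.18, -1.19, 7.86, -51.98, 343.62]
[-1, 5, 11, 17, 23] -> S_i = -1 + 6*i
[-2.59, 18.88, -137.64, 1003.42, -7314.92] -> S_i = -2.59*(-7.29)^i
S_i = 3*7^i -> [3, 21, 147, 1029, 7203]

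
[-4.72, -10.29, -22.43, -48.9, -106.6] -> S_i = -4.72*2.18^i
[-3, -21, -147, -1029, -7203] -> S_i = -3*7^i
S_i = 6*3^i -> [6, 18, 54, 162, 486]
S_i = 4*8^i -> [4, 32, 256, 2048, 16384]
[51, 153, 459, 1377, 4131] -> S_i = 51*3^i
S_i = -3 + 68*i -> [-3, 65, 133, 201, 269]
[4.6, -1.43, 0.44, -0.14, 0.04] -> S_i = 4.60*(-0.31)^i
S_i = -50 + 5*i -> [-50, -45, -40, -35, -30]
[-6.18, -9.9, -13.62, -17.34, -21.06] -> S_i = -6.18 + -3.72*i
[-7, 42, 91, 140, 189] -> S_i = -7 + 49*i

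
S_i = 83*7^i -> [83, 581, 4067, 28469, 199283]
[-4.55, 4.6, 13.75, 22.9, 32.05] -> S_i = -4.55 + 9.15*i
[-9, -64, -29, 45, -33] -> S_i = Random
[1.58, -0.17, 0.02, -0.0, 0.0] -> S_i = 1.58*(-0.11)^i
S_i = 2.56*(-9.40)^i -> [2.56, -24.06, 226.2, -2126.3, 19987.17]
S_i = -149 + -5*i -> [-149, -154, -159, -164, -169]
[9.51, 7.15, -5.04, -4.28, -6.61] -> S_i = Random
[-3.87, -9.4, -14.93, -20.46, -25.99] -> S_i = -3.87 + -5.53*i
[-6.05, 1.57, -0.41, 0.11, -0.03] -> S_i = -6.05*(-0.26)^i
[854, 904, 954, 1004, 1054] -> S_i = 854 + 50*i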